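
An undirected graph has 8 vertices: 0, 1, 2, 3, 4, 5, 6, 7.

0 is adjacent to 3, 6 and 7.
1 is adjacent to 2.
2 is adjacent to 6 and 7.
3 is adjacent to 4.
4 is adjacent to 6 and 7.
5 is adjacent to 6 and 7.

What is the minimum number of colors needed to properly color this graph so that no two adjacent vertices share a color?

0 and 7 are adjacent, so at least 2 colors are needed.
2 colors suffice: color red → {1, 3, 6, 7}; color blue → {0, 2, 4, 5}. No two adjacent vertices share a color.

2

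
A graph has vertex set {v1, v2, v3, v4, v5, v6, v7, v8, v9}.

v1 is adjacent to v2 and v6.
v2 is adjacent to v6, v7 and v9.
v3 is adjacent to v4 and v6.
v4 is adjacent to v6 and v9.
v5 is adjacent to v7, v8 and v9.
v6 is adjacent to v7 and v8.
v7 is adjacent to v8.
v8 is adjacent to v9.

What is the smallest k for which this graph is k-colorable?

3

v5, v7, v8 are pairwise adjacent, so at least 3 colors are needed.
3 colors suffice: v1=2, v2=3, v3=2, v4=3, v5=1, v6=1, v7=2, v8=3, v9=2. No two adjacent vertices share a color.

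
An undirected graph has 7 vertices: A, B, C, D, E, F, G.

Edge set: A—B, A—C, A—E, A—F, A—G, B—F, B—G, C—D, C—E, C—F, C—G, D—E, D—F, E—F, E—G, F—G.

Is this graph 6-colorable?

Yes

The chromatic number is 5. A, C, E, F, G are pairwise adjacent (a clique of size 5), so at least 5 colors are needed.
One proper 5-coloring: A=5, B=2, C=2, D=4, E=3, F=1, G=4.
Since 6 ≥ 5, a proper 6-coloring certainly exists.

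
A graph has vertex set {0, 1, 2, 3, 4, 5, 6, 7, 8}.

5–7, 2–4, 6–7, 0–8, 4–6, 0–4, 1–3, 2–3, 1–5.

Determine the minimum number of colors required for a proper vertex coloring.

The cycle 7-6-4-2-3-1-5-7 has odd length 7, so it cannot be 2-colored; at least 3 colors are needed.
3 colors suffice: color a → {3, 4, 5, 8}; color b → {0, 1, 2, 6}; color c → {7}. Every edge joins two different colors.

3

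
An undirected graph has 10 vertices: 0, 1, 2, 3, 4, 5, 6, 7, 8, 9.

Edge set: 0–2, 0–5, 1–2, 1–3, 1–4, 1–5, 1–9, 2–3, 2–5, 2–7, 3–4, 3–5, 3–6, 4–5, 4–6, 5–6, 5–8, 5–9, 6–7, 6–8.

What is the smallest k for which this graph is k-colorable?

4

1, 3, 4, 5 form a clique, so at least 4 colors are needed.
4 colors suffice: color red → {5, 7}; color blue → {0, 3, 8, 9}; color green → {1, 6}; color yellow → {2, 4}. Every edge joins two different colors.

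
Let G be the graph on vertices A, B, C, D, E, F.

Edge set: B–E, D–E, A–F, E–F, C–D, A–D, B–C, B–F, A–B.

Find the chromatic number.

3

B, E, F are pairwise adjacent, so at least 3 colors are needed.
3 colors suffice: color red → {B, D}; color blue → {A, C, E}; color green → {F}. Each edge has distinct colors on its endpoints.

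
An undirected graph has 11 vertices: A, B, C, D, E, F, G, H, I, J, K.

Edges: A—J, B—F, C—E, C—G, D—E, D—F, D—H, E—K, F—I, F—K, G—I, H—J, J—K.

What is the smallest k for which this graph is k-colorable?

3

The cycle J-K-E-D-H-J has odd length 5, so it cannot be 2-colored; at least 3 colors are needed.
3 colors suffice: color 1 → {E, F, G, J}; color 2 → {A, B, C, D, I, K}; color 3 → {H}. No two adjacent vertices share a color.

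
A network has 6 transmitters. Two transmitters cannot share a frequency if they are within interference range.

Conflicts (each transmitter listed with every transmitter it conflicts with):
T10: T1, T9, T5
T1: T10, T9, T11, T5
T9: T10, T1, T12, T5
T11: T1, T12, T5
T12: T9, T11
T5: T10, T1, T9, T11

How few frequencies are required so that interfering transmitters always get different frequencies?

4

T10, T1, T9, T5 are mutually in conflict, so at least 4 frequencies are needed.
4 frequencies suffice: frequency 1 → {T9, T11}; frequency 2 → {T1, T12}; frequency 3 → {T5}; frequency 4 → {T10}. Each listed conflict is separated.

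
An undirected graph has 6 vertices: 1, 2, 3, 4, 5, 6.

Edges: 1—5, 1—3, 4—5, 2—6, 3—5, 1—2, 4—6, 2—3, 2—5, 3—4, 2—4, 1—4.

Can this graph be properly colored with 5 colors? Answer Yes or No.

Yes

The chromatic number is 5. 1, 2, 3, 4, 5 form a clique, so at least 5 colors are needed.
5 colors suffice: color red → {4}; color blue → {2}; color green → {3, 6}; color yellow → {1}; color purple → {5}.
That is already a proper 5-coloring.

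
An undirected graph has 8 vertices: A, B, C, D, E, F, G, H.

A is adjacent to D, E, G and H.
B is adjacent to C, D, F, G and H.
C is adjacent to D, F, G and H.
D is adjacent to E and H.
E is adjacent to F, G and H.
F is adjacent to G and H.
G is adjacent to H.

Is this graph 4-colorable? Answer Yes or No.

B, C, F, G, H are pairwise adjacent (a clique of size 5), so at least 5 colors are needed.
So 4 colors are not enough.

No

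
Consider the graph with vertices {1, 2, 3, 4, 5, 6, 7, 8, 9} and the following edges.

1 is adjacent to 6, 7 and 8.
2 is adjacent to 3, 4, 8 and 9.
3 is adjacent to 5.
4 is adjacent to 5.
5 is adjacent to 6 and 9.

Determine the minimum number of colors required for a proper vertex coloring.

2

2 and 3 are adjacent, so at least 2 colors are needed.
2 colors suffice: color a → {1, 2, 5}; color b → {3, 4, 6, 7, 8, 9}. Every edge joins two different colors.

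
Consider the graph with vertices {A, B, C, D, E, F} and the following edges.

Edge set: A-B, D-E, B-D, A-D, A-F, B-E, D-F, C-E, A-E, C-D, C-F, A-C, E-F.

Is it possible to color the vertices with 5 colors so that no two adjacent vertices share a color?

The chromatic number is 5. A, C, D, E, F form a clique, so at least 5 colors are needed.
5 colors suffice: color red → {A}; color blue → {E}; color green → {D}; color yellow → {B, F}; color purple → {C}.
That is already a proper 5-coloring.

Yes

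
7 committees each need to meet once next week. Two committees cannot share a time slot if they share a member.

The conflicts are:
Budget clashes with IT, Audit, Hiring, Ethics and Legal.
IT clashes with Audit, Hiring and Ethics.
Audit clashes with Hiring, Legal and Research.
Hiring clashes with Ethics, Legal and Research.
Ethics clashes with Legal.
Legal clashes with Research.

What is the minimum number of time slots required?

4

Budget, Audit, Hiring, Legal pairwise conflict, so at least 4 time slots are needed.
4 time slots suffice: Budget=4, IT=2, Audit=3, Hiring=1, Ethics=3, Legal=2, Research=4. Every pair that conflicts lands in different time slots.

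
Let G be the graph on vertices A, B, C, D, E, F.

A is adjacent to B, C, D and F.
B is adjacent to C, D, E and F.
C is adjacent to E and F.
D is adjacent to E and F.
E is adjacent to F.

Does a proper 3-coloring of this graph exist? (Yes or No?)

B, D, E, F form a clique, so at least 4 colors are needed.
So 3 colors are not enough.

No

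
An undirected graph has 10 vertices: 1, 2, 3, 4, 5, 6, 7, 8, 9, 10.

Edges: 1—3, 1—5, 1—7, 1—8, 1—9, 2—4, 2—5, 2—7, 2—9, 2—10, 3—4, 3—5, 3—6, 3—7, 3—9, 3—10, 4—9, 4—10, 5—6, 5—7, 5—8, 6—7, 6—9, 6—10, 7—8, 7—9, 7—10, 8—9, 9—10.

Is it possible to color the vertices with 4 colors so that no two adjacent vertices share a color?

No

3, 6, 7, 9, 10 are pairwise adjacent (a clique of size 5), so at least 5 colors are needed.
So 4 colors are not enough.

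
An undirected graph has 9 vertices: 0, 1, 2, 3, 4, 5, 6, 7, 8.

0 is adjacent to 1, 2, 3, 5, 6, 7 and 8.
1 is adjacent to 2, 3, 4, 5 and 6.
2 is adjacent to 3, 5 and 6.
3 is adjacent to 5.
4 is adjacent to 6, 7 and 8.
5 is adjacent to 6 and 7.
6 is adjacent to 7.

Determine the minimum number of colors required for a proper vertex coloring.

5

0, 1, 2, 3, 5 are mutually adjacent (a clique of size 5), so at least 5 colors are needed.
One proper 5-coloring: 0=red, 1=green, 2=purple, 3=blue, 4=red, 5=yellow, 6=blue, 7=green, 8=blue. Every edge joins two different colors.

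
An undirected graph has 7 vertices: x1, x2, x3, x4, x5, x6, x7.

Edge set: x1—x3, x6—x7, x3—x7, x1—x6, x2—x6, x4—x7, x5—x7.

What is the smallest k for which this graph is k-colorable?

2

x2 and x6 are adjacent, so at least 2 colors are needed.
2 colors suffice: color red → {x1, x2, x7}; color blue → {x3, x4, x5, x6}. Each edge has distinct colors on its endpoints.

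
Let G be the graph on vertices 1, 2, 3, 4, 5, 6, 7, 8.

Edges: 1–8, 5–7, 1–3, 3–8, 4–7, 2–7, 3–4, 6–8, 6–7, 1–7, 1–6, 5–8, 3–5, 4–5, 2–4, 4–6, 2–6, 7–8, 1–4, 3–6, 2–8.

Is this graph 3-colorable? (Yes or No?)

1, 6, 7, 8 are pairwise adjacent (a clique of size 4), so at least 4 colors are needed.
So 3 colors are not enough.

No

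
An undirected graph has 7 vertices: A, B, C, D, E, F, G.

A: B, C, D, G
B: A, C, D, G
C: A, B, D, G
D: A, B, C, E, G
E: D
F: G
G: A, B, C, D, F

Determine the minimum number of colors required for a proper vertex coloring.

A, B, C, D, G form a clique, so at least 5 colors are needed.
5 colors suffice: A=purple, B=green, C=yellow, D=blue, E=red, F=blue, G=red. Each edge has distinct colors on its endpoints.

5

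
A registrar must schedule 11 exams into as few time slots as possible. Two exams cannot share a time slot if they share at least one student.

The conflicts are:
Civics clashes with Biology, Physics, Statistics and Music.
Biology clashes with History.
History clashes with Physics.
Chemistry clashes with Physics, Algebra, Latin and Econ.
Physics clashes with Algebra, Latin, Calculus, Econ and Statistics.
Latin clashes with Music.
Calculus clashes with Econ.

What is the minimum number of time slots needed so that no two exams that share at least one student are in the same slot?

3

Chemistry, Physics, Algebra all conflict with each other, so at least 3 time slots are needed.
3 time slots suffice: Civics=2, Biology=1, History=2, Chemistry=2, Physics=1, Algebra=3, Latin=3, Calculus=2, Econ=3, Statistics=3, Music=1. No two conflicting exams share a time slot.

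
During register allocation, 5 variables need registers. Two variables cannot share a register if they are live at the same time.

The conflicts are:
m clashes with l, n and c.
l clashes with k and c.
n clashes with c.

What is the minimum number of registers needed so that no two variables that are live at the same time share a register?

3

m, l, c all conflict with each other, so at least 3 registers are needed.
3 registers suffice: m=2, l=1, k=2, n=1, c=3. No two conflicting variables share a register.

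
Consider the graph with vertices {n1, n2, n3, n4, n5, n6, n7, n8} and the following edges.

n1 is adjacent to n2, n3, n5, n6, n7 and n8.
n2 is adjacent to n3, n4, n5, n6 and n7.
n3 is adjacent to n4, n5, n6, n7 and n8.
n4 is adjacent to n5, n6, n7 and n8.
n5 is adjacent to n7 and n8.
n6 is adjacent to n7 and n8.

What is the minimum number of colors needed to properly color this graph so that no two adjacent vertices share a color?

n2, n3, n4, n6, n7 form a clique, so at least 5 colors are needed.
5 colors suffice: color 1 → {n3}; color 2 → {n1, n4}; color 3 → {n5, n6}; color 4 → {n2, n8}; color 5 → {n7}. Every edge joins two different colors.

5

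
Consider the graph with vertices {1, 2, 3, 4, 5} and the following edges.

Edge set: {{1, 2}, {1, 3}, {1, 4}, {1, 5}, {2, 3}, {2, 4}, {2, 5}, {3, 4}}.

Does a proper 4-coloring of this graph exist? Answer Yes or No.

The chromatic number is 4. 1, 2, 3, 4 are pairwise adjacent (a clique of size 4), so at least 4 colors are needed.
4 colors suffice: color a → {2}; color b → {1}; color c → {4, 5}; color d → {3}.
That is already a proper 4-coloring.

Yes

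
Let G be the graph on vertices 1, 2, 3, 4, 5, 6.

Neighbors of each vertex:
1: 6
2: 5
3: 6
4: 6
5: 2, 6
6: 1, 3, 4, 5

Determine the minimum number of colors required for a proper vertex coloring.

3 and 6 are adjacent, so at least 2 colors are needed.
2 colors suffice: color red → {2, 6}; color blue → {1, 3, 4, 5}. Each edge has distinct colors on its endpoints.

2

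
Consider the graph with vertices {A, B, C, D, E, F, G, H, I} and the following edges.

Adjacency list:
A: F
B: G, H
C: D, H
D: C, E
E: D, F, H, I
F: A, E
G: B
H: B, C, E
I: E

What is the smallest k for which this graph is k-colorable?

2

C and D are adjacent, so at least 2 colors are needed.
A valid assignment using 2 colors: A=1, B=1, C=1, D=2, E=1, F=2, G=2, H=2, I=2. No two adjacent vertices share a color.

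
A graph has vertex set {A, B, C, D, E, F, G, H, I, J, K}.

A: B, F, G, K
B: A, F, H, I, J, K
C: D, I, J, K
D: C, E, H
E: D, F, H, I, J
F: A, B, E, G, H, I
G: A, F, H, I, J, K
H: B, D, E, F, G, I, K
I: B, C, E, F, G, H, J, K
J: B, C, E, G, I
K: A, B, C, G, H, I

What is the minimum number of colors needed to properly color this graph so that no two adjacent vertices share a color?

F, G, H, I are pairwise adjacent (a clique of size 4), so at least 4 colors are needed.
A valid assignment using 4 colors: A=1, B=3, C=3, D=1, E=3, F=4, G=3, H=2, I=1, J=2, K=4. Every edge joins two different colors.

4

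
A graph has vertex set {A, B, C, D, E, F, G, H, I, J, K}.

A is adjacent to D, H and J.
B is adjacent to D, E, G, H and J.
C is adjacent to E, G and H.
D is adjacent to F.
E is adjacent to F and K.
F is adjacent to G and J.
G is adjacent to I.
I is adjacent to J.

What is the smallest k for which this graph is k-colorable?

B and E are adjacent, so at least 2 colors are needed.
2 colors suffice: color 1 → {A, B, C, F, I, K}; color 2 → {D, E, G, H, J}. Each edge has distinct colors on its endpoints.

2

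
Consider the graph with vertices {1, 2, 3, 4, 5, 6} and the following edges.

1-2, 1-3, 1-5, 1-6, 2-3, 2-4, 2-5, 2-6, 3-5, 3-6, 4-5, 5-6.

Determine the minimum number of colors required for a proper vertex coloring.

5

1, 2, 3, 5, 6 are mutually adjacent (a clique of size 5), so at least 5 colors are needed.
5 colors suffice: color red → {2}; color blue → {5}; color green → {4, 6}; color yellow → {3}; color purple → {1}. No two adjacent vertices share a color.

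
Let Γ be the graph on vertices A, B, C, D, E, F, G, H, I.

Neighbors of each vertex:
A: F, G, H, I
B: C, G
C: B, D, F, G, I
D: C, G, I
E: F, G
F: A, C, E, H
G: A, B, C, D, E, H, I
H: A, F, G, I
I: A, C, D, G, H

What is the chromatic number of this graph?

4

A, G, H, I are mutually adjacent (a clique of size 4), so at least 4 colors are needed.
4 colors suffice: color red → {F, G}; color blue → {B, E, I}; color green → {A, C}; color yellow → {D, H}. Each edge has distinct colors on its endpoints.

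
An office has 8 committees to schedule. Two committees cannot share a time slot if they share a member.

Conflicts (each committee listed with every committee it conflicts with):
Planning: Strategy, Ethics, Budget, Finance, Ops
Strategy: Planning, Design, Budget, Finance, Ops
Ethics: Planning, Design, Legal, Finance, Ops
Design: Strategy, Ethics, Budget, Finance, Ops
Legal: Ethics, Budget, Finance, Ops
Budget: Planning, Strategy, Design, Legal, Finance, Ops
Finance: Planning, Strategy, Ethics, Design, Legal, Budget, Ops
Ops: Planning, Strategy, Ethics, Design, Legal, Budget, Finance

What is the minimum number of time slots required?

5

Planning, Strategy, Budget, Finance, Ops are mutually in conflict, so at least 5 time slots are needed.
5 time slots suffice: time slot 1 → {Ops}; time slot 2 → {Finance}; time slot 3 → {Ethics, Budget}; time slot 4 → {Planning, Design, Legal}; time slot 5 → {Strategy}. Each listed conflict is separated.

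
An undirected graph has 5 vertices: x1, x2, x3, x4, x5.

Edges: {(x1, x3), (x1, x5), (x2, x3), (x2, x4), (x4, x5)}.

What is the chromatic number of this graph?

The cycle x3-x1-x5-x4-x2-x3 has odd length 5, so it cannot be 2-colored; at least 3 colors are needed.
3 colors suffice: color 1 → {x3, x5}; color 2 → {x1, x4}; color 3 → {x2}. Every edge joins two different colors.

3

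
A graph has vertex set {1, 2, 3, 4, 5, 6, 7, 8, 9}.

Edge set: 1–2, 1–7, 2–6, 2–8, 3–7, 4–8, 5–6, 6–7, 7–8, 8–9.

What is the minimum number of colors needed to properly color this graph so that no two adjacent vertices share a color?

2

2 and 6 are adjacent, so at least 2 colors are needed.
A valid assignment using 2 colors: 1=a, 2=b, 3=a, 4=b, 5=b, 6=a, 7=b, 8=a, 9=b. Every edge joins two different colors.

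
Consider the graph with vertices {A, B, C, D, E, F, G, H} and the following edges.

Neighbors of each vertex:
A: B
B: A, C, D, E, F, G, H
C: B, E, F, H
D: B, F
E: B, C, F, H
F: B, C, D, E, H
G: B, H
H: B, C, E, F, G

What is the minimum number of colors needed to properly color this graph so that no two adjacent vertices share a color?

5

B, C, E, F, H form a clique, so at least 5 colors are needed.
5 colors suffice: color 1 → {B}; color 2 → {A, D, H}; color 3 → {F, G}; color 4 → {C}; color 5 → {E}. Every edge joins two different colors.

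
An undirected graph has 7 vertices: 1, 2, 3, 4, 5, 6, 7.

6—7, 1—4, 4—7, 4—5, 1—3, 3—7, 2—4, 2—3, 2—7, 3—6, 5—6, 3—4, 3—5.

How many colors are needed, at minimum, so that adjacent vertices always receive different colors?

2, 3, 4, 7 form a clique, so at least 4 colors are needed.
A valid assignment using 4 colors: 1=green, 2=yellow, 3=red, 4=blue, 5=green, 6=blue, 7=green. Each edge has distinct colors on its endpoints.

4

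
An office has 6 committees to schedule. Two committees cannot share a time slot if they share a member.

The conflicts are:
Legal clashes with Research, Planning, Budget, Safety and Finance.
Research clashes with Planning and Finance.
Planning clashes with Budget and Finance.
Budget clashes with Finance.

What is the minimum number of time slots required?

4

Legal, Research, Planning, Finance are mutually in conflict, so at least 4 time slots are needed.
4 time slots suffice: time slot 1 → {Legal}; time slot 2 → {Planning, Safety}; time slot 3 → {Finance}; time slot 4 → {Research, Budget}. No two conflicting committees share a time slot.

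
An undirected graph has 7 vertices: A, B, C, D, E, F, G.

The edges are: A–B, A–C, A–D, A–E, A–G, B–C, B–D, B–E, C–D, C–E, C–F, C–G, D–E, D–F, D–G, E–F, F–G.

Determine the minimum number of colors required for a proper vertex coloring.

A, B, C, D, E form a clique, so at least 5 colors are needed.
One proper 5-coloring: A=green, B=purple, C=red, D=blue, E=yellow, F=green, G=yellow. Each edge has distinct colors on its endpoints.

5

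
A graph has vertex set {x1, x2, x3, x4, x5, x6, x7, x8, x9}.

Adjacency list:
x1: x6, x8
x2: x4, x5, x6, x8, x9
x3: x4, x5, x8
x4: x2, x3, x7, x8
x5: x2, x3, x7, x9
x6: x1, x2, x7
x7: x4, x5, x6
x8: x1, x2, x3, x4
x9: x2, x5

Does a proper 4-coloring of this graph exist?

Yes

The chromatic number is 3. x2, x4, x8 are pairwise adjacent, so at least 3 colors are needed.
One proper 3-coloring: x1=1, x2=1, x3=1, x4=2, x5=2, x6=2, x7=1, x8=3, x9=3.
Since 4 ≥ 3, a proper 4-coloring certainly exists.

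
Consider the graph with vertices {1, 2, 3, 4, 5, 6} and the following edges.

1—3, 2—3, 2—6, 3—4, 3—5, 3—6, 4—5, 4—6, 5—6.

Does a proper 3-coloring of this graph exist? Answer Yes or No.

No

3, 4, 5, 6 form a clique, so at least 4 colors are needed.
So 3 colors are not enough.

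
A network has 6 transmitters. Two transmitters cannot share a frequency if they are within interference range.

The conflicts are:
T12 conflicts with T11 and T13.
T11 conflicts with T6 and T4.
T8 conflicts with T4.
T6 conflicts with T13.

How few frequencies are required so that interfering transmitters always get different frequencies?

T11 and T4 conflict, so at least 2 frequencies are needed.
A valid assignment using 2 frequencies: T12=2, T11=1, T8=1, T6=2, T4=2, T13=1. No two conflicting transmitters share a frequency.

2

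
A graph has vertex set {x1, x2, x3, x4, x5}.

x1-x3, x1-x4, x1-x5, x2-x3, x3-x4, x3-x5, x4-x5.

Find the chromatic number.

4

x1, x3, x4, x5 form a clique, so at least 4 colors are needed.
4 colors suffice: color red → {x3}; color blue → {x1, x2}; color green → {x5}; color yellow → {x4}. Every edge joins two different colors.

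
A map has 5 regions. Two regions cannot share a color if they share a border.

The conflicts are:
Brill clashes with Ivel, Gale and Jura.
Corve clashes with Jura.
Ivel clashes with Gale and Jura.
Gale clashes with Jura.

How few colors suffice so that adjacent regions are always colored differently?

Brill, Ivel, Gale, Jura are mutually in conflict, so at least 4 colors are needed.
4 colors suffice: Brill=2, Corve=2, Ivel=4, Gale=3, Jura=1. Every pair that conflicts lands in different colors.

4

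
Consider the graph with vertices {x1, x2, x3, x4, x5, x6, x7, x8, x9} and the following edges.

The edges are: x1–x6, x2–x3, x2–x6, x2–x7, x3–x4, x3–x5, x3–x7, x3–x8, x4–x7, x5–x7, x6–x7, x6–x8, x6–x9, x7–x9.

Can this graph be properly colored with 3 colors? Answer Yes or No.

Yes

The chromatic number is 3. x6, x7, x9 form a triangle, so at least 3 colors are needed.
A valid assignment using 3 colors: x1=red, x2=green, x3=blue, x4=green, x5=green, x6=blue, x7=red, x8=red, x9=green.
That is already a proper 3-coloring.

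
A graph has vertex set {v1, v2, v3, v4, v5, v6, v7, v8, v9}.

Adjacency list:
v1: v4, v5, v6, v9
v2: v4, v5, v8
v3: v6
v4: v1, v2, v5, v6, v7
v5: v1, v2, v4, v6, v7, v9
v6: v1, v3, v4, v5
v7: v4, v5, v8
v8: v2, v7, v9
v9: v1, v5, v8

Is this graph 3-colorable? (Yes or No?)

v1, v4, v5, v6 are pairwise adjacent (a clique of size 4), so at least 4 colors are needed.
So 3 colors are not enough.

No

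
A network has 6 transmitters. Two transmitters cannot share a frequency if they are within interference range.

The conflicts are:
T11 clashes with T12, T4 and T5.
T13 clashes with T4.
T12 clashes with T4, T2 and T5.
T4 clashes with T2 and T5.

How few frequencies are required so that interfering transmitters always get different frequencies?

T11, T12, T4, T5 pairwise conflict, so at least 4 frequencies are needed.
4 frequencies suffice: T11=4, T13=2, T12=2, T4=1, T2=3, T5=3. Each listed conflict is separated.

4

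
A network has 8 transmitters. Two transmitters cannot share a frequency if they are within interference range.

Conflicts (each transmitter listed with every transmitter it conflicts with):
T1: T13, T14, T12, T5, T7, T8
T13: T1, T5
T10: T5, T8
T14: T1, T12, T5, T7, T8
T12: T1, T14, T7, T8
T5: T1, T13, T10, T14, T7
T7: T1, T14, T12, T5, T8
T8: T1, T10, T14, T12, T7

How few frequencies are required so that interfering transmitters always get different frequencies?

5

T1, T14, T12, T7, T8 are mutually in conflict, so at least 5 frequencies are needed.
5 frequencies suffice: frequency 1 → {T1, T10}; frequency 2 → {T13, T14}; frequency 3 → {T7}; frequency 4 → {T5, T8}; frequency 5 → {T12}. Every pair that conflicts lands in different frequencies.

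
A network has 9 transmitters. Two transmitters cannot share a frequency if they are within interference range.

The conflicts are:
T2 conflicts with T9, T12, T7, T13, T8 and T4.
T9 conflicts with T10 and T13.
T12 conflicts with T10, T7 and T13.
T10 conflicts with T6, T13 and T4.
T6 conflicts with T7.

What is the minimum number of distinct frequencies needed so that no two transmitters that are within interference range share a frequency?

T2, T12, T7 are mutually in conflict, so at least 3 frequencies are needed.
A valid assignment using 3 frequencies: T2=1, T9=2, T12=2, T10=1, T6=2, T7=3, T13=3, T8=2, T4=2. Each listed conflict is separated.

3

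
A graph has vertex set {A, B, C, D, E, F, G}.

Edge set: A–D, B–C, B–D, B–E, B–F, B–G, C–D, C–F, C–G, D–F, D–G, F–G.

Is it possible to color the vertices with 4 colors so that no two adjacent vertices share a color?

No

B, C, D, F, G are pairwise adjacent (a clique of size 5), so at least 5 colors are needed.
So 4 colors are not enough.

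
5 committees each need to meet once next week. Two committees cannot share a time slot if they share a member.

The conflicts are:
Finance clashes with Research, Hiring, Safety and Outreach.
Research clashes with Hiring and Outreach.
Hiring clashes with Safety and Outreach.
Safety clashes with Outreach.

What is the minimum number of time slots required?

4

Finance, Research, Hiring, Outreach are mutually in conflict, so at least 4 time slots are needed.
Using 4 time slots: Finance=2, Research=4, Hiring=1, Safety=4, Outreach=3. Every pair that conflicts lands in different time slots.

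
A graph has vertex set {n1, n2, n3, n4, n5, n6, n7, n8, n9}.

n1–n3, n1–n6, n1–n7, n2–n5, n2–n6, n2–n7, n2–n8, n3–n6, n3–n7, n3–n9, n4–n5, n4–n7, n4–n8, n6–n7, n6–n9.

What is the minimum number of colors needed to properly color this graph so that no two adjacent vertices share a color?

n1, n3, n6, n7 form a clique, so at least 4 colors are needed.
4 colors suffice: color 1 → {n4, n6}; color 2 → {n5, n7, n8, n9}; color 3 → {n2, n3}; color 4 → {n1}. Every edge joins two different colors.

4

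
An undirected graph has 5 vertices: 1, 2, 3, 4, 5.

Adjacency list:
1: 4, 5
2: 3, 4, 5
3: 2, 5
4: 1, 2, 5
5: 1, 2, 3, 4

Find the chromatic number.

3

2, 3, 5 form a triangle, so at least 3 colors are needed.
A valid assignment using 3 colors: 1=b, 2=b, 3=c, 4=c, 5=a. No two adjacent vertices share a color.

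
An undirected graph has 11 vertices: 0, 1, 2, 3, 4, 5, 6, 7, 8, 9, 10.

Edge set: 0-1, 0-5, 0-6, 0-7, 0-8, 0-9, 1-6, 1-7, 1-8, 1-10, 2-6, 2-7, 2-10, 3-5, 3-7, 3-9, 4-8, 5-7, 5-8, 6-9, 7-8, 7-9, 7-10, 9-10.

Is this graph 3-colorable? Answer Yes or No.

No

0, 1, 7, 8 are mutually adjacent (a clique of size 4), so at least 4 colors are needed.
So 3 colors are not enough.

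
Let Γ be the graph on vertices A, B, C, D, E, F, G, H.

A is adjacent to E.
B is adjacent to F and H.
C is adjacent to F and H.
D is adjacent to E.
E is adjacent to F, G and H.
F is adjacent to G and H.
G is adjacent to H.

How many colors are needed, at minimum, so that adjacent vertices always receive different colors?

E, F, G, H are pairwise adjacent (a clique of size 4), so at least 4 colors are needed.
4 colors suffice: color 1 → {A, D, H}; color 2 → {F}; color 3 → {B, C, E}; color 4 → {G}. Each edge has distinct colors on its endpoints.

4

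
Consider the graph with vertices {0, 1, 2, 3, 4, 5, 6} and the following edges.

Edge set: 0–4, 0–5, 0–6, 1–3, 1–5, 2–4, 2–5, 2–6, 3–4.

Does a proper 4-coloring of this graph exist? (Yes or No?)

The chromatic number is 3. The cycle 1-5-2-4-3-1 has odd length 5, so it cannot be 2-colored; at least 3 colors are needed.
3 colors suffice: color a → {0, 2, 3}; color b → {4, 5, 6}; color c → {1}.
Since 4 ≥ 3, a proper 4-coloring certainly exists.

Yes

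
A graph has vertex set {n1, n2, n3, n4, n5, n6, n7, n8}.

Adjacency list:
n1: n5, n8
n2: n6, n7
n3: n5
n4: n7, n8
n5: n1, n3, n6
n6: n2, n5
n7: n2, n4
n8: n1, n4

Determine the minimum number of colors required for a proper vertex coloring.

3

The cycle n1-n8-n4-n7-n2-n6-n5-n1 has odd length 7, so it cannot be 2-colored; at least 3 colors are needed.
One proper 3-coloring: n1=B, n2=G, n3=B, n4=B, n5=R, n6=B, n7=R, n8=R. Every edge joins two different colors.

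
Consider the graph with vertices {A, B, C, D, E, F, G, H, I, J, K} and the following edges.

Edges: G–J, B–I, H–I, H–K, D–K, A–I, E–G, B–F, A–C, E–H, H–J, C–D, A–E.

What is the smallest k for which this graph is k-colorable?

H and J are adjacent, so at least 2 colors are needed.
2 colors suffice: color 1 → {A, B, D, G, H}; color 2 → {C, E, F, I, J, K}. Every edge joins two different colors.

2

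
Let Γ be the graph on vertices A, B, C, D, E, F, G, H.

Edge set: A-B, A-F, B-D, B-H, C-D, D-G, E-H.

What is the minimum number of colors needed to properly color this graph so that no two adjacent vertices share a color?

D and G are adjacent, so at least 2 colors are needed.
A valid assignment using 2 colors: A=1, B=2, C=2, D=1, E=2, F=2, G=2, H=1. No two adjacent vertices share a color.

2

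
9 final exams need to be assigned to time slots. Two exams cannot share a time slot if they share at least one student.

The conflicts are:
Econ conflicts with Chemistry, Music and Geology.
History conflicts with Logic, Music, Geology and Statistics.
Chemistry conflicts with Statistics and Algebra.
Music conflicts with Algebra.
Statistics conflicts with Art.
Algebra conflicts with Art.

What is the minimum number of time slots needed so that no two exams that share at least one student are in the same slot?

The cycle Statistics-Chemistry-Econ-Geology-History-Statistics has odd length 5, so it cannot be 2-colored; at least 3 time slots are needed.
Using 3 time slots: Econ=1, History=1, Logic=2, Chemistry=2, Music=2, Geology=2, Statistics=3, Algebra=1, Art=2. Each listed conflict is separated.

3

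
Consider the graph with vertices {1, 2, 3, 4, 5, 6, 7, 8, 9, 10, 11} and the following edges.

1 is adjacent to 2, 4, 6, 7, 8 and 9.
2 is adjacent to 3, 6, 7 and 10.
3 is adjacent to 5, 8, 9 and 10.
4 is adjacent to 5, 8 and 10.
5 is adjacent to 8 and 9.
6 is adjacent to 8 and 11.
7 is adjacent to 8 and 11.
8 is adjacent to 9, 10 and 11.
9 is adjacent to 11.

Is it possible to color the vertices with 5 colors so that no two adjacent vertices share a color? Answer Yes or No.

Yes

The chromatic number is 4. 3, 5, 8, 9 form a clique, so at least 4 colors are needed.
4 colors suffice: color red → {2, 8}; color blue → {1, 3, 11}; color green → {4, 6, 7, 9}; color yellow → {5, 10}.
Since 5 ≥ 4, a proper 5-coloring certainly exists.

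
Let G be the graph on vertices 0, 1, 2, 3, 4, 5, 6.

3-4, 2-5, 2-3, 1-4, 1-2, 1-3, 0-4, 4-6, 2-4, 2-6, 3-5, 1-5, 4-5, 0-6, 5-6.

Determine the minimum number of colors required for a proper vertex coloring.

5

1, 2, 3, 4, 5 form a clique, so at least 5 colors are needed.
5 colors suffice: color red → {4}; color blue → {0, 2}; color green → {5}; color yellow → {3, 6}; color purple → {1}. Each edge has distinct colors on its endpoints.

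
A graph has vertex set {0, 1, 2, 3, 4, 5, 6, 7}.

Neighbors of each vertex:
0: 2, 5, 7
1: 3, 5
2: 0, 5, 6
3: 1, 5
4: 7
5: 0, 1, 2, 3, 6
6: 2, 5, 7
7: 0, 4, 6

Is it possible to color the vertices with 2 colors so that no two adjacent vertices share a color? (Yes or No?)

No

0, 2, 5 form a triangle, so at least 3 colors are needed.
So 2 colors are not enough.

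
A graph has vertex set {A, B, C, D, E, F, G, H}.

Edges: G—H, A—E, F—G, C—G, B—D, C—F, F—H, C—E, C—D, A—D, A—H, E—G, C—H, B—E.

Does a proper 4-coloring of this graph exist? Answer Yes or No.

The chromatic number is 4. C, F, G, H are mutually adjacent (a clique of size 4), so at least 4 colors are needed.
4 colors suffice: color red → {A, B, C}; color blue → {D, E, H}; color green → {G}; color yellow → {F}.
That is already a proper 4-coloring.

Yes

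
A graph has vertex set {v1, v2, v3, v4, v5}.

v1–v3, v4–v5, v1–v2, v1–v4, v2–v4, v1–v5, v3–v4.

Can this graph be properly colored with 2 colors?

No

v1, v3, v4 are mutually adjacent, so at least 3 colors are needed.
So 2 colors are not enough.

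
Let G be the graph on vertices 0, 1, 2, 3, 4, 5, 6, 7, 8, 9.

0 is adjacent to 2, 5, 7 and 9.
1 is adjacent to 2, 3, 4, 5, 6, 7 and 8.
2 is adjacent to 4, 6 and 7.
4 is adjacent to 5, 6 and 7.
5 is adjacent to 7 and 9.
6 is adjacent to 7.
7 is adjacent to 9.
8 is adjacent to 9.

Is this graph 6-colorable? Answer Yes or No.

Yes

The chromatic number is 5. 1, 2, 4, 6, 7 are pairwise adjacent (a clique of size 5), so at least 5 colors are needed.
5 colors suffice: color a → {1, 9}; color b → {3, 7, 8}; color c → {2, 5}; color d → {0, 4}; color e → {6}.
Since 6 ≥ 5, a proper 6-coloring certainly exists.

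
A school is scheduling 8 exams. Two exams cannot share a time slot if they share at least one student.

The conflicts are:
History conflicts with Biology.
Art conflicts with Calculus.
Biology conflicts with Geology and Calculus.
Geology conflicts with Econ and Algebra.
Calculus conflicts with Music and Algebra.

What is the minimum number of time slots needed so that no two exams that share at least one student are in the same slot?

Geology and Econ conflict, so at least 2 time slots are needed.
2 time slots suffice: time slot 1 → {History, Geology, Calculus}; time slot 2 → {Art, Biology, Econ, Music, Algebra}. Each listed conflict is separated.

2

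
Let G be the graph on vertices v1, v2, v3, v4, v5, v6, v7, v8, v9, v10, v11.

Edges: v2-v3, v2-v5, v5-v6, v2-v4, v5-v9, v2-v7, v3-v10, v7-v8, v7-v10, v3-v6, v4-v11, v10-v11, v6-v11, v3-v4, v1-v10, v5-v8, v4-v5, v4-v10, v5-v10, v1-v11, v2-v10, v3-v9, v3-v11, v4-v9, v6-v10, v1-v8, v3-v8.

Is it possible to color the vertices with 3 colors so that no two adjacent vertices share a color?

No

v2, v3, v4, v10 are mutually adjacent (a clique of size 4), so at least 4 colors are needed.
So 3 colors are not enough.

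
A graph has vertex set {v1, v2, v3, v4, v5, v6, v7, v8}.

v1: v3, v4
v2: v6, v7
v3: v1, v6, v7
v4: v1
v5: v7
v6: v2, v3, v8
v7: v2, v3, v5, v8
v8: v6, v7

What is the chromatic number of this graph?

v2 and v7 are adjacent, so at least 2 colors are needed.
A valid assignment using 2 colors: v1=1, v2=2, v3=2, v4=2, v5=2, v6=1, v7=1, v8=2. Each edge has distinct colors on its endpoints.

2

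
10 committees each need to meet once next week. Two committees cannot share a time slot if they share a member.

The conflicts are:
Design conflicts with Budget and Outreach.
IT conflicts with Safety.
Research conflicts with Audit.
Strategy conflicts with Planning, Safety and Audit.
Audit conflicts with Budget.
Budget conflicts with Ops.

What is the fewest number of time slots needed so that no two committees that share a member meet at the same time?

Strategy and Planning conflict, so at least 2 time slots are needed.
A valid assignment using 2 time slots: Design=2, IT=1, Research=1, Strategy=1, Planning=2, Safety=2, Audit=2, Budget=1, Ops=2, Outreach=1. No two conflicting committees share a time slot.

2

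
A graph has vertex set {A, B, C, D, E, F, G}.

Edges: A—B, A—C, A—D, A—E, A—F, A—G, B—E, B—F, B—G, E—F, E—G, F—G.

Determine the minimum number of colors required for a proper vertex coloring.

5

A, B, E, F, G are mutually adjacent (a clique of size 5), so at least 5 colors are needed.
One proper 5-coloring: A=1, B=2, C=2, D=2, E=4, F=3, G=5. Each edge has distinct colors on its endpoints.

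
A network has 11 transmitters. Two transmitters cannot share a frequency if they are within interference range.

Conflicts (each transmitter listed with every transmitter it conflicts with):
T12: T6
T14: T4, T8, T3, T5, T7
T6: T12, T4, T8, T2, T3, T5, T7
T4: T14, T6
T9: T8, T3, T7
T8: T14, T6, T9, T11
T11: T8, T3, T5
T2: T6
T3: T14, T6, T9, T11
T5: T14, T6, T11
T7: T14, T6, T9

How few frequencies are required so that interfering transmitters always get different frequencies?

2

T6 and T2 conflict, so at least 2 frequencies are needed.
2 frequencies suffice: frequency 1 → {T14, T6, T9, T11}; frequency 2 → {T12, T4, T8, T2, T3, T5, T7}. No two conflicting transmitters share a frequency.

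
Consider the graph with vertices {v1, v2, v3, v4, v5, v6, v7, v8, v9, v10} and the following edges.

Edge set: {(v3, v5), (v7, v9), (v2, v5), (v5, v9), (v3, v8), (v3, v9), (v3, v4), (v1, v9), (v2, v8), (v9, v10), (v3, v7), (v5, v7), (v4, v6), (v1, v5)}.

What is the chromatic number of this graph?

4

v3, v5, v7, v9 are mutually adjacent (a clique of size 4), so at least 4 colors are needed.
4 colors suffice: color 1 → {v1, v2, v3, v6, v10}; color 2 → {v4, v5, v8}; color 3 → {v9}; color 4 → {v7}. Each edge has distinct colors on its endpoints.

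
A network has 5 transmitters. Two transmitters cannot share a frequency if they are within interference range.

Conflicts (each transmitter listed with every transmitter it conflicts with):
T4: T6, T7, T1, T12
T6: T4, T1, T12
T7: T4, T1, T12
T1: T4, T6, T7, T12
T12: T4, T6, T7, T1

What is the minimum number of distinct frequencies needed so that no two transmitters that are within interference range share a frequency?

4

T4, T6, T1, T12 are mutually in conflict, so at least 4 frequencies are needed.
4 frequencies suffice: frequency 1 → {T4}; frequency 2 → {T1}; frequency 3 → {T12}; frequency 4 → {T6, T7}. Each listed conflict is separated.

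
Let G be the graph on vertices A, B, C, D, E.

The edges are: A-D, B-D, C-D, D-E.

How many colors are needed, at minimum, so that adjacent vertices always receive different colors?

B and D are adjacent, so at least 2 colors are needed.
A valid assignment using 2 colors: A=blue, B=blue, C=blue, D=red, E=blue. No two adjacent vertices share a color.

2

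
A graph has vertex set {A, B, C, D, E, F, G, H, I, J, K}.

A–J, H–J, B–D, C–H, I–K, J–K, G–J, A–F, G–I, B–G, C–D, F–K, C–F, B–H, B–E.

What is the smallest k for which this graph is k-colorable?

3

The cycle F-A-J-H-C-F has odd length 5, so it cannot be 2-colored; at least 3 colors are needed.
A valid assignment using 3 colors: A=blue, B=red, C=red, D=blue, E=blue, F=green, G=blue, H=blue, I=red, J=red, K=blue. Every edge joins two different colors.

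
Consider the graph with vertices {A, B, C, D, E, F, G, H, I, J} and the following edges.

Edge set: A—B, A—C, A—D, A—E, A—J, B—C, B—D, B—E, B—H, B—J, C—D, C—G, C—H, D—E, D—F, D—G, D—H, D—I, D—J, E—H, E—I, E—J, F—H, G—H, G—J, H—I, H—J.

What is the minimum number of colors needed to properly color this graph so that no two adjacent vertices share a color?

B, D, E, H, J are mutually adjacent (a clique of size 5), so at least 5 colors are needed.
One proper 5-coloring: A=2, B=3, C=4, D=1, E=4, F=3, G=3, H=2, I=3, J=5. Every edge joins two different colors.

5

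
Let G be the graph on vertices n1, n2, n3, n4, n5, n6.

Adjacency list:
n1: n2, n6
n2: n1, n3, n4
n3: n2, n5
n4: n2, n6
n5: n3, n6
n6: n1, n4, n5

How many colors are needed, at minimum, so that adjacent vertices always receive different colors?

The cycle n6-n1-n2-n3-n5-n6 has odd length 5, so it cannot be 2-colored; at least 3 colors are needed.
3 colors suffice: color 1 → {n2, n6}; color 2 → {n1, n4, n5}; color 3 → {n3}. Every edge joins two different colors.

3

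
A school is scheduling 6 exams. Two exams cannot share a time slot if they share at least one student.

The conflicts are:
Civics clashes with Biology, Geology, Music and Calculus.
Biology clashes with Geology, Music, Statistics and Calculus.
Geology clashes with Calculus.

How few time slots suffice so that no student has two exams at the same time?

Civics, Biology, Geology, Calculus pairwise conflict, so at least 4 time slots are needed.
4 time slots suffice: time slot 1 → {Biology}; time slot 2 → {Civics, Statistics}; time slot 3 → {Music, Calculus}; time slot 4 → {Geology}. Each listed conflict is separated.

4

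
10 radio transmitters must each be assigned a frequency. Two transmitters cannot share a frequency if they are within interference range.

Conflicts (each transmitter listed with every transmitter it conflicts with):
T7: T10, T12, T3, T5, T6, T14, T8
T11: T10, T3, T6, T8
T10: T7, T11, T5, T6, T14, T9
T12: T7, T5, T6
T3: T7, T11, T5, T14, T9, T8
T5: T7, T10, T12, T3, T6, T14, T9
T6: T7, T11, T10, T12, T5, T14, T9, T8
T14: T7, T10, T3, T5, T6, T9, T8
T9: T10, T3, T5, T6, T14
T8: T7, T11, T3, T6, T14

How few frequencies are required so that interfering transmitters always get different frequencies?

T7, T10, T5, T6, T14 are mutually in conflict, so at least 5 frequencies are needed.
5 frequencies suffice: frequency 1 → {T3, T6}; frequency 2 → {T7, T11, T9}; frequency 3 → {T5, T8}; frequency 4 → {T12, T14}; frequency 5 → {T10}. Each listed conflict is separated.

5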